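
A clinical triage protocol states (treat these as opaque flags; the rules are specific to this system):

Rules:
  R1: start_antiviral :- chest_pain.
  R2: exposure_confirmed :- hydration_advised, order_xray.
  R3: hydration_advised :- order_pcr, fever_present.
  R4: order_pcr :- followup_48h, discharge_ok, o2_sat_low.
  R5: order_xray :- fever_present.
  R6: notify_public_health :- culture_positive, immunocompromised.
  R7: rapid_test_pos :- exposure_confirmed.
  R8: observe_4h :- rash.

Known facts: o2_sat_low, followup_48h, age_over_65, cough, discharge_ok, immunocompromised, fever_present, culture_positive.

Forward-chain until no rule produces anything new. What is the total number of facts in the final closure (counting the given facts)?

14

[1] R4 [order_pcr :- followup_48h, discharge_ok, o2_sat_low.]; R5 [order_xray :- fever_present.]; R6 [notify_public_health :- culture_positive, immunocompromised.]. ⇒ new: order_pcr, order_xray, notify_public_health.
[2] R3 [hydration_advised :- order_pcr, fever_present.]. ⇒ new: hydration_advised.
[3] R2 [exposure_confirmed :- hydration_advised, order_xray.]. ⇒ new: exposure_confirmed.
[4] R7 [rapid_test_pos :- exposure_confirmed.]. ⇒ new: rapid_test_pos.
Closure: {age_over_65, cough, culture_positive, discharge_ok, exposure_confirmed, fever_present, followup_48h, hydration_advised, immunocompromised, notify_public_health, o2_sat_low, order_pcr, order_xray, rapid_test_pos} — 14 facts.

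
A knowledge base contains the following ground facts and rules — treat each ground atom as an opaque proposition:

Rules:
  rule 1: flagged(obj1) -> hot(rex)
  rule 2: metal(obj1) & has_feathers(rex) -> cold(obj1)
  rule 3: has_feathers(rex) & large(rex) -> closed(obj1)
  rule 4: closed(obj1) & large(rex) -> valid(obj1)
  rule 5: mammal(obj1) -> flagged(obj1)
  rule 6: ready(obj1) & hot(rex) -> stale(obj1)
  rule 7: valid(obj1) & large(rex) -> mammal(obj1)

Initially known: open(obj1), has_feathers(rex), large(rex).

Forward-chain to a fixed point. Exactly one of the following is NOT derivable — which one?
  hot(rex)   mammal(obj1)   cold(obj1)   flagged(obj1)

cold(obj1)

Round 1: rule 3 [has_feathers(rex) & large(rex) -> closed(obj1)]. Adds closed(obj1).
Round 2: rule 4 [closed(obj1) & large(rex) -> valid(obj1)]. Adds valid(obj1).
Round 3: rule 7 [valid(obj1) & large(rex) -> mammal(obj1)]. Adds mammal(obj1).
Round 4: rule 5 [mammal(obj1) -> flagged(obj1)]. Adds flagged(obj1).
Round 5: rule 1 [flagged(obj1) -> hot(rex)]. Adds hot(rex).
Derived: mammal(obj1) (round 3), hot(rex) (round 5), flagged(obj1) (round 4). cold(obj1) never appears in any round.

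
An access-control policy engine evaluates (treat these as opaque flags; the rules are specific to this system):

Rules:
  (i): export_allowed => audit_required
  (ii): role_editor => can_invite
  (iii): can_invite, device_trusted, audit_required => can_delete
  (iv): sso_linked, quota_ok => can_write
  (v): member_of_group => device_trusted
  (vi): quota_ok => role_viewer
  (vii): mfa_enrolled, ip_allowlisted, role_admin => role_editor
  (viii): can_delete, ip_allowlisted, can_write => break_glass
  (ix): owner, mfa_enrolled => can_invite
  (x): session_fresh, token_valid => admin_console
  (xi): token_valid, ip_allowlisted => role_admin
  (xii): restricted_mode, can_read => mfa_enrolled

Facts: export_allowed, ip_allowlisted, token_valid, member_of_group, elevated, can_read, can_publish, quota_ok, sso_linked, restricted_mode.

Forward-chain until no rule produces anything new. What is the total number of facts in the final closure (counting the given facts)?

20

[1] (i) [export_allowed => audit_required]; (iv) [sso_linked, quota_ok => can_write]; (v) [member_of_group => device_trusted]; (vi) [quota_ok => role_viewer]; (xi) [token_valid, ip_allowlisted => role_admin]; (xii) [restricted_mode, can_read => mfa_enrolled]. ⇒ new: audit_required, can_write, device_trusted, role_viewer, role_admin, mfa_enrolled.
[2] (vii) [mfa_enrolled, ip_allowlisted, role_admin => role_editor]. ⇒ new: role_editor.
[3] (ii) [role_editor => can_invite]. ⇒ new: can_invite.
[4] (iii) [can_invite, device_trusted, audit_required => can_delete]. ⇒ new: can_delete.
[5] (viii) [can_delete, ip_allowlisted, can_write => break_glass]. ⇒ new: break_glass.
Closure: {audit_required, break_glass, can_delete, can_invite, can_publish, can_read, can_write, device_trusted, elevated, export_allowed, ip_allowlisted, member_of_group, mfa_enrolled, quota_ok, restricted_mode, role_admin, role_editor, role_viewer, sso_linked, token_valid} — 20 facts.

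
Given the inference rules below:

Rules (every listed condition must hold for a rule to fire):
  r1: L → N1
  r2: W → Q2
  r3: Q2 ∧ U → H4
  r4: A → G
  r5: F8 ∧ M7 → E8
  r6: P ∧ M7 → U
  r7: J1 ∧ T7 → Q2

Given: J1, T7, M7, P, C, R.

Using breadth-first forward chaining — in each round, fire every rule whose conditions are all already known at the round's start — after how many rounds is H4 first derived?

2

Round 1 fires r6, r7, giving U, Q2.
Round 2 fires r3, giving H4.
H4 first appears in round 2.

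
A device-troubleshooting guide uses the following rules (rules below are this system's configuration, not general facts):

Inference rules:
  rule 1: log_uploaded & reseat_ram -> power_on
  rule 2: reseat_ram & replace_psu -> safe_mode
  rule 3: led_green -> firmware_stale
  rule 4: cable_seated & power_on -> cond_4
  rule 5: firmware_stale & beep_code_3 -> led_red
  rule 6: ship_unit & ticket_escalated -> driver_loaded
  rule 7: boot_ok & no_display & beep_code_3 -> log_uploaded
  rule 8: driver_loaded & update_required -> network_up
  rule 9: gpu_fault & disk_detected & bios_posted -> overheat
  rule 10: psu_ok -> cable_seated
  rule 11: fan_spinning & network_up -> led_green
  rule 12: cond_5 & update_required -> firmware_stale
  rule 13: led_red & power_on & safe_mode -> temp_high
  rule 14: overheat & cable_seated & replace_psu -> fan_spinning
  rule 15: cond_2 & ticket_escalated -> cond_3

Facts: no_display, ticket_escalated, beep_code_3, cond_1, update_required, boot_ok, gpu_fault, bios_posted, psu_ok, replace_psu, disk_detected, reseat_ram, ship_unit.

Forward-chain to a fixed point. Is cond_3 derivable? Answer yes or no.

no

Round 1 fires rule 2, rule 6, rule 7, rule 9, rule 10, giving safe_mode, driver_loaded, log_uploaded, overheat, cable_seated.
Round 2 fires rule 1, rule 8, rule 14, giving power_on, network_up, fan_spinning.
Round 3 fires rule 4, rule 11, giving cond_4, led_green.
Round 4 fires rule 3, giving firmware_stale.
Round 5 fires rule 5, giving led_red.
Round 6 fires rule 13, giving temp_high.
Fixed point reached. cond_3 is concluded only by rule 15; rule 15 needs cond_2 (never derived).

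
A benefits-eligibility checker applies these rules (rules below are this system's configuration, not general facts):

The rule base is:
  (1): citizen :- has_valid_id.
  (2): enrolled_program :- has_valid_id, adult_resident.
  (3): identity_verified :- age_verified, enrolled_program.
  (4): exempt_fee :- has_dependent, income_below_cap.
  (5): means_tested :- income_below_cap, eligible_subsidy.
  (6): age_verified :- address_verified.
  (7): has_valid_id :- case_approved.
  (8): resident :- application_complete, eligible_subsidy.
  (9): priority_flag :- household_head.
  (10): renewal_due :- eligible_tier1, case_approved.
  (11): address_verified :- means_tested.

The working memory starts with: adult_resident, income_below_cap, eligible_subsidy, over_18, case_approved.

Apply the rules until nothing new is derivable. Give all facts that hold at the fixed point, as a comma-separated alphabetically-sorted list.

address_verified, adult_resident, age_verified, case_approved, citizen, eligible_subsidy, enrolled_program, has_valid_id, identity_verified, income_below_cap, means_tested, over_18

Round 1: (5) [means_tested :- income_below_cap, eligible_subsidy.]; (7) [has_valid_id :- case_approved.]. New: means_tested, has_valid_id.
Round 2: (1) [citizen :- has_valid_id.]; (2) [enrolled_program :- has_valid_id, adult_resident.]; (11) [address_verified :- means_tested.]. New: citizen, enrolled_program, address_verified.
Round 3: (6) [age_verified :- address_verified.]. New: age_verified.
Round 4: (3) [identity_verified :- age_verified, enrolled_program.]. New: identity_verified.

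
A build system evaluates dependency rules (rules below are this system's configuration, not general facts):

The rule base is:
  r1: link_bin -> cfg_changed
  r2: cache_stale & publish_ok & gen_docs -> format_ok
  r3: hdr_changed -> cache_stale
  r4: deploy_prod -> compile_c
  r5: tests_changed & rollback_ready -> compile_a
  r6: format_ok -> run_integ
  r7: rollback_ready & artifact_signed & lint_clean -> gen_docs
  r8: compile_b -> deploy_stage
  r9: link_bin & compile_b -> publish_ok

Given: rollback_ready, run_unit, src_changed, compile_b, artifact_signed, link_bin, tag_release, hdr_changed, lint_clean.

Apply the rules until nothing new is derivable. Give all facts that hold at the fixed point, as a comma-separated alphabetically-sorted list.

artifact_signed, cache_stale, cfg_changed, compile_b, deploy_stage, format_ok, gen_docs, hdr_changed, link_bin, lint_clean, publish_ok, rollback_ready, run_integ, run_unit, src_changed, tag_release

Round 1: r1 [link_bin -> cfg_changed]; r3 [hdr_changed -> cache_stale]; r7 [rollback_ready & artifact_signed & lint_clean -> gen_docs]; r8 [compile_b -> deploy_stage]; r9 [link_bin & compile_b -> publish_ok]. New: cfg_changed, cache_stale, gen_docs, deploy_stage, publish_ok.
Round 2: r2 [cache_stale & publish_ok & gen_docs -> format_ok]. New: format_ok.
Round 3: r6 [format_ok -> run_integ]. New: run_integ.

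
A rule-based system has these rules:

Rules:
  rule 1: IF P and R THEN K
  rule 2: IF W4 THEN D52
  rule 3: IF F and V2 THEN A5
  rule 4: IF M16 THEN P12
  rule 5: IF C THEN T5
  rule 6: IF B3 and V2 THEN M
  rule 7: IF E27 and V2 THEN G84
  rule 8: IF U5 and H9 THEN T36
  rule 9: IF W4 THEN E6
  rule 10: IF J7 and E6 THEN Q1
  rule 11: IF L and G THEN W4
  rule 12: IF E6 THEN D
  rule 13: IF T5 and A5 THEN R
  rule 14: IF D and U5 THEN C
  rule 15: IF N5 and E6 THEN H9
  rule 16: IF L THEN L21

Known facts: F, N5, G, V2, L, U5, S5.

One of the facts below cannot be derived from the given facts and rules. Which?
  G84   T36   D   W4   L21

[1] rule 3 [IF F and V2 THEN A5]; rule 11 [IF L and G THEN W4]; rule 16 [IF L THEN L21]. ⇒ new: A5, W4, L21.
[2] rule 2 [IF W4 THEN D52]; rule 9 [IF W4 THEN E6]. ⇒ new: D52, E6.
[3] rule 12 [IF E6 THEN D]; rule 15 [IF N5 and E6 THEN H9]. ⇒ new: D, H9.
[4] rule 8 [IF U5 and H9 THEN T36]; rule 14 [IF D and U5 THEN C]. ⇒ new: T36, C.
[5] rule 5 [IF C THEN T5]. ⇒ new: T5.
[6] rule 13 [IF T5 and A5 THEN R]. ⇒ new: R.
Derived: W4 (round 1), D (round 3), L21 (round 1), T36 (round 4). G84 never appears in any round.

G84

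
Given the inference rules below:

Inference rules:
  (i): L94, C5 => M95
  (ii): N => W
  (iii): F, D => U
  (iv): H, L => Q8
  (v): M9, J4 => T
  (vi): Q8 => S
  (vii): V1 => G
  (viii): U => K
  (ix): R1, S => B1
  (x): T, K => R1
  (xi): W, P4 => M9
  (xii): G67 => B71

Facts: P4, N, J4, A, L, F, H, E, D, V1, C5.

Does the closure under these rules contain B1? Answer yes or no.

yes

Round 1: (ii) [N => W]; (iii) [F, D => U]; (iv) [H, L => Q8]; (vii) [V1 => G]. New: W, U, Q8, G.
Round 2: (vi) [Q8 => S]; (viii) [U => K]; (xi) [W, P4 => M9]. New: S, K, M9.
Round 3: (v) [M9, J4 => T]. New: T.
Round 4: (x) [T, K => R1]. New: R1.
Round 5: (ix) [R1, S => B1]. New: B1.
B1 appears in round 5, so it is derivable.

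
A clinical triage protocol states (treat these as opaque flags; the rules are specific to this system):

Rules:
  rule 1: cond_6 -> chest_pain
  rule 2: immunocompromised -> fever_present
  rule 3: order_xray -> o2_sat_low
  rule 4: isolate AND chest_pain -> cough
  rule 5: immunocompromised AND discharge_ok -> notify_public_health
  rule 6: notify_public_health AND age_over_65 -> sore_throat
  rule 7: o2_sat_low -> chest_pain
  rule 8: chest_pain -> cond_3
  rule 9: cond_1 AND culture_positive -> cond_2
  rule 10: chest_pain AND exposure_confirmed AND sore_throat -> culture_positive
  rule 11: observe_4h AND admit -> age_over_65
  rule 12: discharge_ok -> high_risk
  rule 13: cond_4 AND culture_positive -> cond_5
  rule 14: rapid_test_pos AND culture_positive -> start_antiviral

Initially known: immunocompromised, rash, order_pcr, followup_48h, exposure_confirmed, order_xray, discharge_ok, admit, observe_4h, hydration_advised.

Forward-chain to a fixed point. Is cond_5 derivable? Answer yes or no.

Round 1 fires rule 2, rule 3, rule 5, rule 11, rule 12, giving fever_present, o2_sat_low, notify_public_health, age_over_65, high_risk.
Round 2 fires rule 6, rule 7, giving sore_throat, chest_pain.
Round 3 fires rule 8, rule 10, giving cond_3, culture_positive.
Fixed point reached. cond_5 is concluded only by rule 13; rule 13 needs cond_4 (never derived).

no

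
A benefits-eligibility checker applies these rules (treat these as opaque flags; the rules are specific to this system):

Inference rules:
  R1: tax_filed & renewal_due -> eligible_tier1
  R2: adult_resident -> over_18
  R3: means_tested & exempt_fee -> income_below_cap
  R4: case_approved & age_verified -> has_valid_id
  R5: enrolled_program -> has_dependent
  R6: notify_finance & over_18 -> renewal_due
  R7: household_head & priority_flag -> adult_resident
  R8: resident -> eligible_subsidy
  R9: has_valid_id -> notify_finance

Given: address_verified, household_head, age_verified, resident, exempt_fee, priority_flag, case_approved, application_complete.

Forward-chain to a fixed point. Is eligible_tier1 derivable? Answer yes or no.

Round 1 fires R4, R7, R8, giving has_valid_id, adult_resident, eligible_subsidy.
Round 2 fires R2, R9, giving over_18, notify_finance.
Round 3 fires R6, giving renewal_due.
Fixed point reached. eligible_tier1 is concluded only by R1; R1 needs tax_filed (never derived).

no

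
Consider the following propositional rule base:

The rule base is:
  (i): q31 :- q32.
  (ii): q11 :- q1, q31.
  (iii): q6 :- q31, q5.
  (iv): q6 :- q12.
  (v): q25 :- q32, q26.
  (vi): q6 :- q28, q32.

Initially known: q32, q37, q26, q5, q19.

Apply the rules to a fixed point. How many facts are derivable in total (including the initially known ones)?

[1] (i) [q31 :- q32.]; (v) [q25 :- q32, q26.]. ⇒ new: q31, q25.
[2] (iii) [q6 :- q31, q5.]. ⇒ new: q6.
Closure: {q19, q25, q26, q31, q32, q37, q5, q6} — 8 facts.

8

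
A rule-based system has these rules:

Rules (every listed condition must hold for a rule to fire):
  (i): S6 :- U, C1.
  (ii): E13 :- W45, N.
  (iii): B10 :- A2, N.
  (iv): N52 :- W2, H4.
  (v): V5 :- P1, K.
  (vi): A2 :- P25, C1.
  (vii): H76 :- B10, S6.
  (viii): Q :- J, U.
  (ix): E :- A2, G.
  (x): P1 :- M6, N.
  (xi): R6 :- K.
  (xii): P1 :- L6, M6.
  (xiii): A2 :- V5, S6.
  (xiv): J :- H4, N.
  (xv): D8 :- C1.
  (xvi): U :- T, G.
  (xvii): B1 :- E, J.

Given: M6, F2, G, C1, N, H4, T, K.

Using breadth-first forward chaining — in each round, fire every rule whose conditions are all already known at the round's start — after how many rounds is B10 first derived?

[1] (x) [P1 :- M6, N.]; (xi) [R6 :- K.]; (xiv) [J :- H4, N.]; (xv) [D8 :- C1.]; (xvi) [U :- T, G.]. ⇒ new: P1, R6, J, D8, U.
[2] (i) [S6 :- U, C1.]; (v) [V5 :- P1, K.]; (viii) [Q :- J, U.]. ⇒ new: S6, V5, Q.
[3] (xiii) [A2 :- V5, S6.]. ⇒ new: A2.
[4] (iii) [B10 :- A2, N.]; (ix) [E :- A2, G.]. ⇒ new: B10, E.
B10 first appears in round 4.

4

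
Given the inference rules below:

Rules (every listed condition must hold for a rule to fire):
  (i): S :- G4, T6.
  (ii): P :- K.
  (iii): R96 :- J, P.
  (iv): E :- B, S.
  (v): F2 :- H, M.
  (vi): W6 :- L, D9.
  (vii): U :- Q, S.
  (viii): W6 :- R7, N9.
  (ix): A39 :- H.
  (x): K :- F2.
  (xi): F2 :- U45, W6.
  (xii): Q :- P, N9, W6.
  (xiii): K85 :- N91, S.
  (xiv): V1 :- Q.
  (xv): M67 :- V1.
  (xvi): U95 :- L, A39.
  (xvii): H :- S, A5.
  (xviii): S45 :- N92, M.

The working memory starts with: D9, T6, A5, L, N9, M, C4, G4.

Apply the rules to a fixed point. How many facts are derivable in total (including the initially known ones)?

20

Round 1 fires (i), (vi), giving S, W6.
Round 2 fires (xvii), giving H.
Round 3 fires (v), (ix), giving F2, A39.
Round 4 fires (x), (xvi), giving K, U95.
Round 5 fires (ii), giving P.
Round 6 fires (xii), giving Q.
Round 7 fires (vii), (xiv), giving U, V1.
Round 8 fires (xv), giving M67.
Closure: {A39, A5, C4, D9, F2, G4, H, K, L, M, M67, N9, P, Q, S, T6, U, U95, V1, W6} — 20 facts.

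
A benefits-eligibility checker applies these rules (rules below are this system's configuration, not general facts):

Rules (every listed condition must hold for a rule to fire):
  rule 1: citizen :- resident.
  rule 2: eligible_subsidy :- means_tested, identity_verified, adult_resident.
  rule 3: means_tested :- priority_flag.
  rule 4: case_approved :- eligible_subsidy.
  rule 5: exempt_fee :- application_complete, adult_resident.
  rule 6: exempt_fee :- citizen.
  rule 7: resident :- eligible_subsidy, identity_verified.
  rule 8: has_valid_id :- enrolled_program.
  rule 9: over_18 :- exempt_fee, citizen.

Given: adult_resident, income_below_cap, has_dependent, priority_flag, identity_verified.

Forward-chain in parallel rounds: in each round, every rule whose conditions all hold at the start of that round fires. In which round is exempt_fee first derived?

Round 1 — rule 3, derive means_tested.
Round 2 — rule 2, derive eligible_subsidy.
Round 3 — rule 4, rule 7, derive case_approved, resident.
Round 4 — rule 1, derive citizen.
Round 5 — rule 6, derive exempt_fee.
exempt_fee first appears in round 5.

5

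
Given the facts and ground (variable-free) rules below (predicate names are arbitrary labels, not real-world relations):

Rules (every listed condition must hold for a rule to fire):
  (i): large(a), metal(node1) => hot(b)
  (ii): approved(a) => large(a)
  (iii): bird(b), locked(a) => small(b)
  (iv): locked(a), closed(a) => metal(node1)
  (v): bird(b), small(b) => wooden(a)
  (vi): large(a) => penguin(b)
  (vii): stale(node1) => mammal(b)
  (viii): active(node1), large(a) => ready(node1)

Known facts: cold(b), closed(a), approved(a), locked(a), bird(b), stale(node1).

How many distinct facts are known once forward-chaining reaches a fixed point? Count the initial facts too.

13

Round 1 — (ii), (iii), (iv), (vii), derive large(a), small(b), metal(node1), mammal(b).
Round 2 — (i), (v), (vi), derive hot(b), wooden(a), penguin(b).
Closure: {approved(a), bird(b), closed(a), cold(b), hot(b), large(a), locked(a), mammal(b), metal(node1), penguin(b), small(b), stale(node1), wooden(a)} — 13 facts.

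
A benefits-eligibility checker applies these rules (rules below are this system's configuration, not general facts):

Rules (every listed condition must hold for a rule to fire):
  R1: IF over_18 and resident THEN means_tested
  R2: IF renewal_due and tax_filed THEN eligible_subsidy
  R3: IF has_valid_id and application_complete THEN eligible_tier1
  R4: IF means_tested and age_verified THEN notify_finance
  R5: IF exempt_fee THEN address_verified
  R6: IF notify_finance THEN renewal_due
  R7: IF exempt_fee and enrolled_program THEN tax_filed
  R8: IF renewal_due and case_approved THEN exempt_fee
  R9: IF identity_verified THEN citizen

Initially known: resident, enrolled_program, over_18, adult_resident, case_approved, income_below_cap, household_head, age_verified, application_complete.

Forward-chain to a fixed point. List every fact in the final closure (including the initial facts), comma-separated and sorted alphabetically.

address_verified, adult_resident, age_verified, application_complete, case_approved, eligible_subsidy, enrolled_program, exempt_fee, household_head, income_below_cap, means_tested, notify_finance, over_18, renewal_due, resident, tax_filed

Round 1: R1 [IF over_18 and resident THEN means_tested]. New: means_tested.
Round 2: R4 [IF means_tested and age_verified THEN notify_finance]. New: notify_finance.
Round 3: R6 [IF notify_finance THEN renewal_due]. New: renewal_due.
Round 4: R8 [IF renewal_due and case_approved THEN exempt_fee]. New: exempt_fee.
Round 5: R5 [IF exempt_fee THEN address_verified]; R7 [IF exempt_fee and enrolled_program THEN tax_filed]. New: address_verified, tax_filed.
Round 6: R2 [IF renewal_due and tax_filed THEN eligible_subsidy]. New: eligible_subsidy.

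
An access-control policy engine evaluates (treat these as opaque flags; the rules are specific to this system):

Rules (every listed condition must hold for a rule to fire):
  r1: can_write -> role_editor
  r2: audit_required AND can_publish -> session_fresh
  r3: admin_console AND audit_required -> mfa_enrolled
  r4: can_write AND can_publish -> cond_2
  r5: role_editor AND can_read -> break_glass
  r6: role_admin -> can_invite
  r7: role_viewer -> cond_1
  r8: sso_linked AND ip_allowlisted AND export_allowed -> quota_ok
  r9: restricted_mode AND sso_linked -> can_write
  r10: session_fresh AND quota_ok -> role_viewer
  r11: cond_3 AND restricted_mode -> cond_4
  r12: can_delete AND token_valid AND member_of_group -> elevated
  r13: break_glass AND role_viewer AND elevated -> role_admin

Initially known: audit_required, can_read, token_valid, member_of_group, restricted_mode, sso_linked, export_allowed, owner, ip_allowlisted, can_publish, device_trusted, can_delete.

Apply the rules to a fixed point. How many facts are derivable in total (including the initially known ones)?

Round 1: r2 [audit_required AND can_publish -> session_fresh]; r8 [sso_linked AND ip_allowlisted AND export_allowed -> quota_ok]; r9 [restricted_mode AND sso_linked -> can_write]; r12 [can_delete AND token_valid AND member_of_group -> elevated]. New: session_fresh, quota_ok, can_write, elevated.
Round 2: r1 [can_write -> role_editor]; r4 [can_write AND can_publish -> cond_2]; r10 [session_fresh AND quota_ok -> role_viewer]. New: role_editor, cond_2, role_viewer.
Round 3: r5 [role_editor AND can_read -> break_glass]; r7 [role_viewer -> cond_1]. New: break_glass, cond_1.
Round 4: r13 [break_glass AND role_viewer AND elevated -> role_admin]. New: role_admin.
Round 5: r6 [role_admin -> can_invite]. New: can_invite.
Closure: {audit_required, break_glass, can_delete, can_invite, can_publish, can_read, can_write, cond_1, cond_2, device_trusted, elevated, export_allowed, ip_allowlisted, member_of_group, owner, quota_ok, restricted_mode, role_admin, role_editor, role_viewer, session_fresh, sso_linked, token_valid} — 23 facts.

23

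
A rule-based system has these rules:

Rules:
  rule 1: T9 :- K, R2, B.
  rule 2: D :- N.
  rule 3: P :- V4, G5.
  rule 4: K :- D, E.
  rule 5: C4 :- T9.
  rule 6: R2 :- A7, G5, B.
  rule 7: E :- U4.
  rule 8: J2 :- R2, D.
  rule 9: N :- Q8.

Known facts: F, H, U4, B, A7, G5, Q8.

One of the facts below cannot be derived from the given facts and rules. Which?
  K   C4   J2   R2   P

Round 1 — rule 6, rule 7, rule 9, derive R2, E, N.
Round 2 — rule 2, derive D.
Round 3 — rule 4, rule 8, derive K, J2.
Round 4 — rule 1, derive T9.
Round 5 — rule 5, derive C4.
Derived: J2 (round 3), C4 (round 5), R2 (round 1), K (round 3). P never appears in any round.

P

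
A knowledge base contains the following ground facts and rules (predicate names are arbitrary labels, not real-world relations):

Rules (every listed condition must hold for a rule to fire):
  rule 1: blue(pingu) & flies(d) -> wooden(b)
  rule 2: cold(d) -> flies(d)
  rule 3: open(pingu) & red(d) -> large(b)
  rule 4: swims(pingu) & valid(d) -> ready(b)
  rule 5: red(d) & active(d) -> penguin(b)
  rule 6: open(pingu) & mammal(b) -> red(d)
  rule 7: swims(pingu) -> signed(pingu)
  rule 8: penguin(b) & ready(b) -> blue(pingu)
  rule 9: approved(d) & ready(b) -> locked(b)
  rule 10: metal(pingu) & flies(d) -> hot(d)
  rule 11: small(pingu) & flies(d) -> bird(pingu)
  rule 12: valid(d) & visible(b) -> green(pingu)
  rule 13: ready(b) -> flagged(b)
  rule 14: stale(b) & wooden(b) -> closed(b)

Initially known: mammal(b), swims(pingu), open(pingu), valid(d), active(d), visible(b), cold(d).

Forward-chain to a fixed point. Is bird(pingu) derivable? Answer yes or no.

no

Round 1: rule 2 [cold(d) -> flies(d)]; rule 4 [swims(pingu) & valid(d) -> ready(b)]; rule 6 [open(pingu) & mammal(b) -> red(d)]; rule 7 [swims(pingu) -> signed(pingu)]; rule 12 [valid(d) & visible(b) -> green(pingu)]. New: flies(d), ready(b), red(d), signed(pingu), green(pingu).
Round 2: rule 3 [open(pingu) & red(d) -> large(b)]; rule 5 [red(d) & active(d) -> penguin(b)]; rule 13 [ready(b) -> flagged(b)]. New: large(b), penguin(b), flagged(b).
Round 3: rule 8 [penguin(b) & ready(b) -> blue(pingu)]. New: blue(pingu).
Round 4: rule 1 [blue(pingu) & flies(d) -> wooden(b)]. New: wooden(b).
Fixed point reached. bird(pingu) is concluded only by rule 11; rule 11 needs small(pingu) (never derived).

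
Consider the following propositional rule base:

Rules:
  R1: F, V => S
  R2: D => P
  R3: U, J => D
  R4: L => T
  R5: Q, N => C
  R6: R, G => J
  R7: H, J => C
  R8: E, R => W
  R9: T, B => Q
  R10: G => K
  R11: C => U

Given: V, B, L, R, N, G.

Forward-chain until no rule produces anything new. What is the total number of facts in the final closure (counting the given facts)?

14

Round 1: R4 [L => T]; R6 [R, G => J]; R10 [G => K]. Adds T, J, K.
Round 2: R9 [T, B => Q]. Adds Q.
Round 3: R5 [Q, N => C]. Adds C.
Round 4: R11 [C => U]. Adds U.
Round 5: R3 [U, J => D]. Adds D.
Round 6: R2 [D => P]. Adds P.
Closure: {B, C, D, G, J, K, L, N, P, Q, R, T, U, V} — 14 facts.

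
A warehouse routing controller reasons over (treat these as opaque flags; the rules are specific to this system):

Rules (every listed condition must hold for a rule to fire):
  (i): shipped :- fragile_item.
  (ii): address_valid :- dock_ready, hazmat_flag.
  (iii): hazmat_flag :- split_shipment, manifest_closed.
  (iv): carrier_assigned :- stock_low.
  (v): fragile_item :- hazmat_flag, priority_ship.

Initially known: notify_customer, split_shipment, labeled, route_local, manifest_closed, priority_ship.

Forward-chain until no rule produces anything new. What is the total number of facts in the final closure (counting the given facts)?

9

Round 1 fires (iii), giving hazmat_flag.
Round 2 fires (v), giving fragile_item.
Round 3 fires (i), giving shipped.
Closure: {fragile_item, hazmat_flag, labeled, manifest_closed, notify_customer, priority_ship, route_local, shipped, split_shipment} — 9 facts.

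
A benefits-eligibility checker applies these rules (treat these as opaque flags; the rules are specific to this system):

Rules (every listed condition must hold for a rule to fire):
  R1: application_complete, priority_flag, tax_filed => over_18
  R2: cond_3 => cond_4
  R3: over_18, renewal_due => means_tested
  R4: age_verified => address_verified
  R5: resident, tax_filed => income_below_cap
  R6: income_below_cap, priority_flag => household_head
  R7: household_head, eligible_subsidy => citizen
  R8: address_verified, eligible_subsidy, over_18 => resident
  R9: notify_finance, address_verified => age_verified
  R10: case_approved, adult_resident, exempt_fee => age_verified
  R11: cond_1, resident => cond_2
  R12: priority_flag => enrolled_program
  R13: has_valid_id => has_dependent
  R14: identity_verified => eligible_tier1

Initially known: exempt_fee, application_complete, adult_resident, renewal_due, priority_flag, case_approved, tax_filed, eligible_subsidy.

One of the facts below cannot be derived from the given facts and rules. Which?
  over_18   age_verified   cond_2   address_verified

Round 1: R1 [application_complete, priority_flag, tax_filed => over_18]; R10 [case_approved, adult_resident, exempt_fee => age_verified]; R12 [priority_flag => enrolled_program]. Adds over_18, age_verified, enrolled_program.
Round 2: R3 [over_18, renewal_due => means_tested]; R4 [age_verified => address_verified]. Adds means_tested, address_verified.
Round 3: R8 [address_verified, eligible_subsidy, over_18 => resident]. Adds resident.
Round 4: R5 [resident, tax_filed => income_below_cap]. Adds income_below_cap.
Round 5: R6 [income_below_cap, priority_flag => household_head]. Adds household_head.
Round 6: R7 [household_head, eligible_subsidy => citizen]. Adds citizen.
Derived: over_18 (round 1), address_verified (round 2), age_verified (round 1). cond_2 never appears in any round.

cond_2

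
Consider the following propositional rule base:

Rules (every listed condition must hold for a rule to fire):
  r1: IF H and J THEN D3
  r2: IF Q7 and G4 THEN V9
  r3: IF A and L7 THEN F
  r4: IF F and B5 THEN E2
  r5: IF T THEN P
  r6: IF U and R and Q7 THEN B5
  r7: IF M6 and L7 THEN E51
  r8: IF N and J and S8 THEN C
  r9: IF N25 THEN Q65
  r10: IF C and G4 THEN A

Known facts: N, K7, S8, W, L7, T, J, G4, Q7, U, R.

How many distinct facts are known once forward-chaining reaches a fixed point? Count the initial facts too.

18

Round 1: r2 [IF Q7 and G4 THEN V9]; r5 [IF T THEN P]; r6 [IF U and R and Q7 THEN B5]; r8 [IF N and J and S8 THEN C]. Adds V9, P, B5, C.
Round 2: r10 [IF C and G4 THEN A]. Adds A.
Round 3: r3 [IF A and L7 THEN F]. Adds F.
Round 4: r4 [IF F and B5 THEN E2]. Adds E2.
Closure: {A, B5, C, E2, F, G4, J, K7, L7, N, P, Q7, R, S8, T, U, V9, W} — 18 facts.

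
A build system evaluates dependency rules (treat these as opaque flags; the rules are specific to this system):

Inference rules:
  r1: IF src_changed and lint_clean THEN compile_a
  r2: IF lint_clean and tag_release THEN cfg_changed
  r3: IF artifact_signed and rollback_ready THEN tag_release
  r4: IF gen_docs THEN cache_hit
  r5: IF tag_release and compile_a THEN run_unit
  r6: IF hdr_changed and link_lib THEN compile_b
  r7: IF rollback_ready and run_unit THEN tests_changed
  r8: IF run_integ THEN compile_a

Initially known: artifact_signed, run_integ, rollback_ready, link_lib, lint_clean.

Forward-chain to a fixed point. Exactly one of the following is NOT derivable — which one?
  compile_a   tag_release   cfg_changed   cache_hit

Round 1: r3 [IF artifact_signed and rollback_ready THEN tag_release]; r8 [IF run_integ THEN compile_a]. New: tag_release, compile_a.
Round 2: r2 [IF lint_clean and tag_release THEN cfg_changed]; r5 [IF tag_release and compile_a THEN run_unit]. New: cfg_changed, run_unit.
Round 3: r7 [IF rollback_ready and run_unit THEN tests_changed]. New: tests_changed.
Derived: cfg_changed (round 2), tag_release (round 1), compile_a (round 1). cache_hit never appears in any round.

cache_hit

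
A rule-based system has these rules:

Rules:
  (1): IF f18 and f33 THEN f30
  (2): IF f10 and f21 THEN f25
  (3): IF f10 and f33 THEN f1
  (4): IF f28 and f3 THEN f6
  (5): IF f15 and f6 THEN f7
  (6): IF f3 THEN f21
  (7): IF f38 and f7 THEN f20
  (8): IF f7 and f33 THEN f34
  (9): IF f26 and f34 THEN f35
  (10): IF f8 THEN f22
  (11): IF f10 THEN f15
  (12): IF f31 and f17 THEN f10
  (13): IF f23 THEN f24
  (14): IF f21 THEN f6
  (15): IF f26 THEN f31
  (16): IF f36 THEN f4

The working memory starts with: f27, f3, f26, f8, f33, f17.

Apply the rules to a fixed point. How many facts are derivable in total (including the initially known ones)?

Round 1 — (6), (10), (15), derive f21, f22, f31.
Round 2 — (12), (14), derive f10, f6.
Round 3 — (2), (3), (11), derive f25, f1, f15.
Round 4 — (5), derive f7.
Round 5 — (8), derive f34.
Round 6 — (9), derive f35.
Closure: {f1, f10, f15, f17, f21, f22, f25, f26, f27, f3, f31, f33, f34, f35, f6, f7, f8} — 17 facts.

17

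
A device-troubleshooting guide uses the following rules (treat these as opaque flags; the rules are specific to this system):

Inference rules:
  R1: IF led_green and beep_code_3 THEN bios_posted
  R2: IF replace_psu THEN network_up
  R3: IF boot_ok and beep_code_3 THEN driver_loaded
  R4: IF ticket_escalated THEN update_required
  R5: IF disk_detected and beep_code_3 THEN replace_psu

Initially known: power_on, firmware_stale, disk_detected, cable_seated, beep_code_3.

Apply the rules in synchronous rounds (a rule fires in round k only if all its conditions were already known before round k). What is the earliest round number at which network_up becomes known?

Round 1 fires R5, giving replace_psu.
Round 2 fires R2, giving network_up.
network_up first appears in round 2.

2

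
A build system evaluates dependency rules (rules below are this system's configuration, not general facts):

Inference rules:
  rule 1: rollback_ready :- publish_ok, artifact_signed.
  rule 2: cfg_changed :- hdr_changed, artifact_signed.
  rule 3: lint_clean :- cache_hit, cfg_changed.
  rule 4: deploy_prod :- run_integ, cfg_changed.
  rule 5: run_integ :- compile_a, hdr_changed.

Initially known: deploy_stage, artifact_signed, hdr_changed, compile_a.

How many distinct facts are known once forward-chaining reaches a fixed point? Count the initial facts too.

[1] rule 2 [cfg_changed :- hdr_changed, artifact_signed.]; rule 5 [run_integ :- compile_a, hdr_changed.]. ⇒ new: cfg_changed, run_integ.
[2] rule 4 [deploy_prod :- run_integ, cfg_changed.]. ⇒ new: deploy_prod.
Closure: {artifact_signed, cfg_changed, compile_a, deploy_prod, deploy_stage, hdr_changed, run_integ} — 7 facts.

7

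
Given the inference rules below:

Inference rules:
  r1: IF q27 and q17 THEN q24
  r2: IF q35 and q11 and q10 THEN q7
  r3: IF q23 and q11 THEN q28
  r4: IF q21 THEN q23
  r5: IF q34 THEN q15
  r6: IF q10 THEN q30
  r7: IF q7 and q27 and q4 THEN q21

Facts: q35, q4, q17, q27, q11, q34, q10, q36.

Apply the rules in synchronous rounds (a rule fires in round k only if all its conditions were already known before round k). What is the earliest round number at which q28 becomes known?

4

Round 1: r1 [IF q27 and q17 THEN q24]; r2 [IF q35 and q11 and q10 THEN q7]; r5 [IF q34 THEN q15]; r6 [IF q10 THEN q30]. Adds q24, q7, q15, q30.
Round 2: r7 [IF q7 and q27 and q4 THEN q21]. Adds q21.
Round 3: r4 [IF q21 THEN q23]. Adds q23.
Round 4: r3 [IF q23 and q11 THEN q28]. Adds q28.
q28 first appears in round 4.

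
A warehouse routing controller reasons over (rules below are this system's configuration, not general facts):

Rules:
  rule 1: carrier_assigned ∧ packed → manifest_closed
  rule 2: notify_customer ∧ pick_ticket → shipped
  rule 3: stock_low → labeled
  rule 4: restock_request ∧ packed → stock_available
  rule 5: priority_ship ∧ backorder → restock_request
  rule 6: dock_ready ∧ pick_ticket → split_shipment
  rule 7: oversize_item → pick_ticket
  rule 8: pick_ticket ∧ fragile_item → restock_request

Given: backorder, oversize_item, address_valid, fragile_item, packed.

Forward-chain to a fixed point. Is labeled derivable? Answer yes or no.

Round 1: rule 7 [oversize_item → pick_ticket]. Adds pick_ticket.
Round 2: rule 8 [pick_ticket ∧ fragile_item → restock_request]. Adds restock_request.
Round 3: rule 4 [restock_request ∧ packed → stock_available]. Adds stock_available.
Fixed point reached. labeled is concluded only by rule 3; rule 3 needs stock_low (never derived).

no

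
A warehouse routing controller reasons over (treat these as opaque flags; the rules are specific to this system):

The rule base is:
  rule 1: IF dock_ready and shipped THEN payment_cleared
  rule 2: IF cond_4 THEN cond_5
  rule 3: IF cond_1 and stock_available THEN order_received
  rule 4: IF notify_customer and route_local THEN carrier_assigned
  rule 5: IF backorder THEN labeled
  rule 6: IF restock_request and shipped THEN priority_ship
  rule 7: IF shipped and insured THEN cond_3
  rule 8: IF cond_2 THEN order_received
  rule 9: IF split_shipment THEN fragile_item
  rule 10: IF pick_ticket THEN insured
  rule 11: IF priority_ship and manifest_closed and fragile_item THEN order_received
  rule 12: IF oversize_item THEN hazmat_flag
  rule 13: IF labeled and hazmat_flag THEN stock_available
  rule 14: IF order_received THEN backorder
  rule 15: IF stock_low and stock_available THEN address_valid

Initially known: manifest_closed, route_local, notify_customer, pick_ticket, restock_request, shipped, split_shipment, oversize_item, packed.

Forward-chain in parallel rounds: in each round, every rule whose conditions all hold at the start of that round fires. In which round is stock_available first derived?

5

Round 1 fires rule 4, rule 6, rule 9, rule 10, rule 12, giving carrier_assigned, priority_ship, fragile_item, insured, hazmat_flag.
Round 2 fires rule 7, rule 11, giving cond_3, order_received.
Round 3 fires rule 14, giving backorder.
Round 4 fires rule 5, giving labeled.
Round 5 fires rule 13, giving stock_available.
stock_available first appears in round 5.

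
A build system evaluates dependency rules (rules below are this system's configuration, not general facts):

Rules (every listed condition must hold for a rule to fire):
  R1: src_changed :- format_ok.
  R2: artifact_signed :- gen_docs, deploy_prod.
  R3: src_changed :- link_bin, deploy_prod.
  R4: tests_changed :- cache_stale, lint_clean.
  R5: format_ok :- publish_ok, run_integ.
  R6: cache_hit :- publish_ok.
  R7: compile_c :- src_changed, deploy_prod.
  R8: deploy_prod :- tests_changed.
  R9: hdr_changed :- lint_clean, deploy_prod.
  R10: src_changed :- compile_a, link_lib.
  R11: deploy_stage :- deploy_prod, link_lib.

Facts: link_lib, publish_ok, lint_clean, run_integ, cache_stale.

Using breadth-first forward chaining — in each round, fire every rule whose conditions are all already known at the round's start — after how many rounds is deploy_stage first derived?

3

Round 1 fires R4, R5, R6, giving tests_changed, format_ok, cache_hit.
Round 2 fires R1, R8, giving src_changed, deploy_prod.
Round 3 fires R7, R9, R11, giving compile_c, hdr_changed, deploy_stage.
deploy_stage first appears in round 3.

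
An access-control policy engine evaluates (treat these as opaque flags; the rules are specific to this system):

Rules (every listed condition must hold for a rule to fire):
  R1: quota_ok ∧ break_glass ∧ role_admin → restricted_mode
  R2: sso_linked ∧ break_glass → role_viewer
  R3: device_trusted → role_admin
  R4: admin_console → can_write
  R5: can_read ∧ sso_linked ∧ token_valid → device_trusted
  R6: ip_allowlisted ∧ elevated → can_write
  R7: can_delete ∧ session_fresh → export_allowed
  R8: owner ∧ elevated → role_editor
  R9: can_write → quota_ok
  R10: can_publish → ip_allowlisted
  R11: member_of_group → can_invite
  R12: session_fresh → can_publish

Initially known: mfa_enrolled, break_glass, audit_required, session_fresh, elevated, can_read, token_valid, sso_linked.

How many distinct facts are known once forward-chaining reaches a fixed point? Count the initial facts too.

16

Round 1: R2 [sso_linked ∧ break_glass → role_viewer]; R5 [can_read ∧ sso_linked ∧ token_valid → device_trusted]; R12 [session_fresh → can_publish]. New: role_viewer, device_trusted, can_publish.
Round 2: R3 [device_trusted → role_admin]; R10 [can_publish → ip_allowlisted]. New: role_admin, ip_allowlisted.
Round 3: R6 [ip_allowlisted ∧ elevated → can_write]. New: can_write.
Round 4: R9 [can_write → quota_ok]. New: quota_ok.
Round 5: R1 [quota_ok ∧ break_glass ∧ role_admin → restricted_mode]. New: restricted_mode.
Closure: {audit_required, break_glass, can_publish, can_read, can_write, device_trusted, elevated, ip_allowlisted, mfa_enrolled, quota_ok, restricted_mode, role_admin, role_viewer, session_fresh, sso_linked, token_valid} — 16 facts.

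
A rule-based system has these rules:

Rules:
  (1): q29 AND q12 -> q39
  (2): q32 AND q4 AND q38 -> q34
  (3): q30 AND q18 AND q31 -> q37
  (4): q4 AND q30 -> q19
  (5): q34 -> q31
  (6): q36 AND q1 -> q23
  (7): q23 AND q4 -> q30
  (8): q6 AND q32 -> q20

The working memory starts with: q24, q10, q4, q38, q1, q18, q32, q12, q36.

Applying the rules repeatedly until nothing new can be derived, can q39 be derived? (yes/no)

no

[1] (2) [q32 AND q4 AND q38 -> q34]; (6) [q36 AND q1 -> q23]. ⇒ new: q34, q23.
[2] (5) [q34 -> q31]; (7) [q23 AND q4 -> q30]. ⇒ new: q31, q30.
[3] (3) [q30 AND q18 AND q31 -> q37]; (4) [q4 AND q30 -> q19]. ⇒ new: q37, q19.
Fixed point reached. q39 is concluded only by (1); (1) needs q29 (never derived).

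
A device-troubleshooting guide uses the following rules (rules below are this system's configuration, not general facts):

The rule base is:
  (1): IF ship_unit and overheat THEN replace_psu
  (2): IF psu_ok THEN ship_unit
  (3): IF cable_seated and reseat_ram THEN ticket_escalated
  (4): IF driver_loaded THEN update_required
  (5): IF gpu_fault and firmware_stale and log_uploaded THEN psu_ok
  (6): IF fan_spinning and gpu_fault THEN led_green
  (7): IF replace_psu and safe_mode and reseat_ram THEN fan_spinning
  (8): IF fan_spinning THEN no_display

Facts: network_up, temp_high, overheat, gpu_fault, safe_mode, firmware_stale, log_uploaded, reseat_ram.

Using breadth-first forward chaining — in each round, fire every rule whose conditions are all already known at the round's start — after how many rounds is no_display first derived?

Round 1 fires (5), giving psu_ok.
Round 2 fires (2), giving ship_unit.
Round 3 fires (1), giving replace_psu.
Round 4 fires (7), giving fan_spinning.
Round 5 fires (6), (8), giving led_green, no_display.
no_display first appears in round 5.

5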